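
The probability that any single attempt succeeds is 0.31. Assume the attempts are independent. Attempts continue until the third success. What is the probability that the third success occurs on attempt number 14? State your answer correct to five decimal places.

0.03922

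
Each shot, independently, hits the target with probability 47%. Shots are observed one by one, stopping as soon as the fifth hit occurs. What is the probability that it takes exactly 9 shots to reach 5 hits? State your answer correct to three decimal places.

Y = trial on which the fifth success occurs; negative binomial, r=5, p=0.47.
P(Y=9) = C(8,4) · p^5 · (1−p)^4
= 70 · 0.022935 · 0.078905 = 0.12667

0.127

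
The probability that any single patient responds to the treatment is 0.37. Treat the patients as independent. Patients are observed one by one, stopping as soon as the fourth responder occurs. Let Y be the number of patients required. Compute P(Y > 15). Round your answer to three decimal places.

Needing more than 15 patients ⇔ fewer than 4 successes in the first 15. With X ~ Binomial(15, 0.37), P(Y > 15) = P(X ≤ 3).
  k=0: C(15,0)·0.37^0·0.63^15 = 0.00098
  k=1: C(15,1)·0.37^1·0.63^14 = 0.00861
  k=2: C(15,2)·0.37^2·0.63^13 = 0.03540
  k=3: C(15,3)·0.37^3·0.63^12 = 0.09010
P(X ≤ 3) = 0.13509

0.135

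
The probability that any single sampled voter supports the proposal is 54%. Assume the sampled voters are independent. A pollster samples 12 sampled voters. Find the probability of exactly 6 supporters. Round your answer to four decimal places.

X ~ Binomial(n=12, p=0.54).
P(X=6) = C(12,6) · p^6 · (1−p)^6
= 924 · 0.024795 · 0.0094743 = 0.217061

0.2171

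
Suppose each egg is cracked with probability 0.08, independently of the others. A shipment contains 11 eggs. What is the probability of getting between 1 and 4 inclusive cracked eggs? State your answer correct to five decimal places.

0.59936

X ~ Binomial(11, 0.08); P(1 ≤ X ≤ 4) = Σ C(11,k) p^k (1−p)^(11−k) over k:
  k=1: C(11,1)·0.08^1·0.92^10 = 0.3822618
  k=2: C(11,2)·0.08^2·0.92^9 = 0.1662008
  k=3: C(11,3)·0.08^3·0.92^8 = 0.0433567
  k=4: C(11,4)·0.08^4·0.92^7 = 0.0075403
Total = 0.5993597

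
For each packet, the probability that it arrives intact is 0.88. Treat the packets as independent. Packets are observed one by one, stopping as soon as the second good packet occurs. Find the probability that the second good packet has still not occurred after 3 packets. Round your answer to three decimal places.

Needing more than 3 packets ⇔ fewer than 2 successes in the first 3. With X ~ Binomial(3, 0.88), P(Y > 3) = P(X ≤ 1).
  k=0: C(3,0)·0.88^0·0.12^3 = 0.00173
  k=1: C(3,1)·0.88^1·0.12^2 = 0.03802
P(X ≤ 1) = 0.03974

0.040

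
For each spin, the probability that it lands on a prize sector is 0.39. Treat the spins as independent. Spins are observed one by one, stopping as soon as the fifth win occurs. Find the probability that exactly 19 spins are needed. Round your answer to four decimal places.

Y = trial on which the fifth success occurs; negative binomial, r=5, p=0.39.
P(Y=19) = C(18,4) · p^5 · (1−p)^14
= 3060 · 0.0090224 · 0.00098768 = 0.027269

0.0273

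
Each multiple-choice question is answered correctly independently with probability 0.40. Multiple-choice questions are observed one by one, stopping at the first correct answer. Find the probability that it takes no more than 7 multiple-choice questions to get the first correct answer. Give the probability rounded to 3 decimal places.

0.972

Y = number of multiple-choice questions to the first success; geometric, p = 0.40.
P(Y ≤ 7) = 1 − (1−p)^7 = 1 − 0.02799 = 0.97201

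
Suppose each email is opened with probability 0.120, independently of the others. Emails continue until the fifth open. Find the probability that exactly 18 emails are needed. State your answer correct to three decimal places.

0.011

Y = trial on which the fifth success occurs; negative binomial, r=5, p=0.12.
P(Y=18) = C(17,4) · p^5 · (1−p)^13
= 2380 · 2.4883e-05 · 0.18979 = 0.01124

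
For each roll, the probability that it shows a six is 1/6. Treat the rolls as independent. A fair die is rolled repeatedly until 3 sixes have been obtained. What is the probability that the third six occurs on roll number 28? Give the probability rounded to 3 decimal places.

0.017

Y = trial on which the third success occurs; negative binomial, r=3, p=0.166667.
P(Y=28) = C(27,2) · p^3 · (1−p)^25
= 351 · 0.0046296 · 0.010483 = 0.01703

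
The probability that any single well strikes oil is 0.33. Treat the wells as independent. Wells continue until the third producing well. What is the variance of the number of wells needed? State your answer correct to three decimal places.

Y = total wells until the third success; negative binomial with r=3, p=0.33.
Var(Y) = r(1−p)/p² = 3·0.67 / 0.33² = 18.45730

18.457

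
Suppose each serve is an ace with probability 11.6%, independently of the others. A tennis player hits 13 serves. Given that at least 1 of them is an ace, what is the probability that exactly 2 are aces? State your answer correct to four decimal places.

0.3385

X ~ Binomial(13, 0.116). Want P(X=2 | X≥1) = P(X=2) / P(X≥1).
P(X=2) = C(13,2)·0.116^2·0.884^11 = 0.270387
P(X≥1) = 1 − 0.201317 = 0.798683
Ratio = 0.270387 / 0.798683 = 0.338541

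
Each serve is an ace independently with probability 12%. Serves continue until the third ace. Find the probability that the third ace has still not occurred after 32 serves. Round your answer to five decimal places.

0.24401

Needing more than 32 serves ⇔ fewer than 3 successes in the first 32. With X ~ Binomial(32, 0.12), P(Y > 32) = P(X ≤ 2).
  k=0: C(32,0)·0.12^0·0.88^32 = 0.0167281
  k=1: C(32,1)·0.12^1·0.88^31 = 0.0729952
  k=2: C(32,2)·0.12^2·0.88^30 = 0.1542852
P(X ≤ 2) = 0.2440084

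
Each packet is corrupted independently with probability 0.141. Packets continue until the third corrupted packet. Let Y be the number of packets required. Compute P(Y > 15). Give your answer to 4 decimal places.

0.6436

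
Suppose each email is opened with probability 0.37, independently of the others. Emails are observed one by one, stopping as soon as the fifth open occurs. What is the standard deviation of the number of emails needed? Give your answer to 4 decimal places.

4.7968

Y = total emails until the fifth success; negative binomial with r=5, p=0.37.
SD(Y) = √[r(1−p)/p²] = √(23.009496) = 4.796821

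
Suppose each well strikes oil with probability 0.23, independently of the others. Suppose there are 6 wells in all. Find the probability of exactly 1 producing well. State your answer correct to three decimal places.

0.374

X ~ Binomial(n=6, p=0.23).
P(X=1) = C(6,1) · p^1 · (1−p)^5
= 6 · 0.23 · 0.27068 = 0.37354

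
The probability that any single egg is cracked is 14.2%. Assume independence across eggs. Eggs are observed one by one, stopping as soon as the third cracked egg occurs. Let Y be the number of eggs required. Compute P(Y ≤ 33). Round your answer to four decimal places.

Finishing within 33 eggs ⇔ at least 3 successes in the first 33. With X ~ Binomial(33, 0.142), P(Y ≤ 33) = 1 − P(X ≤ 2).
  k=0: C(33,0)·0.142^0·0.858^33 = 0.006384
  k=1: C(33,1)·0.142^1·0.858^32 = 0.034865
  k=2: C(33,2)·0.142^2·0.858^31 = 0.092324
1 − 0.133574 = 0.866426

0.8664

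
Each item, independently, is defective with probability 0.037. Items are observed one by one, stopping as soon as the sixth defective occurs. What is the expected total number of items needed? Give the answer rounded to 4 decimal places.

Y = total items until the sixth success; negative binomial with r=6, p=0.037.
E[Y] = r / p = 6 / 0.037 = 162.162162

162.1622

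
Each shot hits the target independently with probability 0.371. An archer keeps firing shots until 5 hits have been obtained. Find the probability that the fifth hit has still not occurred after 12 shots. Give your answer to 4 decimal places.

Needing more than 12 shots ⇔ fewer than 5 successes in the first 12. With X ~ Binomial(12, 0.371), P(Y > 12) = P(X ≤ 4).
  k=0: C(12,0)·0.371^0·0.629^12 = 0.003835
  k=1: C(12,1)·0.371^1·0.629^11 = 0.027146
  k=2: C(12,2)·0.371^2·0.629^10 = 0.088064
  k=3: C(12,3)·0.371^3·0.629^9 = 0.173141
  k=4: C(12,4)·0.371^4·0.629^8 = 0.229777
P(X ≤ 4) = 0.521964

0.5220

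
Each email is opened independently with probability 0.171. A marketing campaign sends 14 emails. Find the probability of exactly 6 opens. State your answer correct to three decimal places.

X ~ Binomial(n=14, p=0.171).
P(X=6) = C(14,6) · p^6 · (1−p)^8
= 3003 · 2.5002e-05 · 0.22307 = 0.01675

0.017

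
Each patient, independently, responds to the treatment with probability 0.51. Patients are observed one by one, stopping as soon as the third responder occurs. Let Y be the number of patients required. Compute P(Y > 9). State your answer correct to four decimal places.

Needing more than 9 patients ⇔ fewer than 3 successes in the first 9. With X ~ Binomial(9, 0.51), P(Y > 9) = P(X ≤ 2).
  k=0: C(9,0)·0.51^0·0.49^9 = 0.001628
  k=1: C(9,1)·0.51^1·0.49^8 = 0.015254
  k=2: C(9,2)·0.51^2·0.49^7 = 0.063506
P(X ≤ 2) = 0.080388

0.0804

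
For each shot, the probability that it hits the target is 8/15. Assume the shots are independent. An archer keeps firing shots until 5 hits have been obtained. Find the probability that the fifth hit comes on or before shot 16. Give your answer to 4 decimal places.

0.9792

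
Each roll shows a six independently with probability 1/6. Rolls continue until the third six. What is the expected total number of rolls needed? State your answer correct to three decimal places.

Y = total rolls until the third success; negative binomial with r=3, p=0.166667.
E[Y] = r / p = 3 / 0.166667 = 18.00000

18.000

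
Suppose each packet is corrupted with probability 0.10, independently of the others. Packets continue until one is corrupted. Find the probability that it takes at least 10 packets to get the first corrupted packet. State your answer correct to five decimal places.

Y = number of packets to the first success; geometric, p = 0.10.
P(Y > 9) = P(first 9 all fail) = (1−p)^9 = 0.3874205

0.38742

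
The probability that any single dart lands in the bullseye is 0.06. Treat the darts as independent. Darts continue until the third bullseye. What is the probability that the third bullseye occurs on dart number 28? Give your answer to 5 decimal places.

Y = trial on which the third success occurs; negative binomial, r=3, p=0.06.
P(Y=28) = C(27,2) · p^3 · (1−p)^25
= 351 · 0.000216 · 0.21291 = 0.0161420

0.01614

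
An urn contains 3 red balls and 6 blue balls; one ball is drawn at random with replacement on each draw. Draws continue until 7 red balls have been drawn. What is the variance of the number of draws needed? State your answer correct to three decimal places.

42.000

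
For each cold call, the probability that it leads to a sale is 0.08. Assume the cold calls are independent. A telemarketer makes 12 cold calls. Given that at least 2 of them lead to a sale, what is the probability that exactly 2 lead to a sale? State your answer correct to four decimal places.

X ~ Binomial(12, 0.08). Want P(X=2 | X≥2) = P(X=2) / P(X≥2).
P(X=2) = C(12,2)·0.08^2·0.92^10 = 0.183486
P(X≥2) = 1 − 0.367666 − 0.383652 = 0.248682
Ratio = 0.183486 / 0.248682 = 0.737833

0.7378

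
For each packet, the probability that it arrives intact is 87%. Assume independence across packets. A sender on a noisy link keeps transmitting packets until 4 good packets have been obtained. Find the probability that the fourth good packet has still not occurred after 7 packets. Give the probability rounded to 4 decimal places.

0.0072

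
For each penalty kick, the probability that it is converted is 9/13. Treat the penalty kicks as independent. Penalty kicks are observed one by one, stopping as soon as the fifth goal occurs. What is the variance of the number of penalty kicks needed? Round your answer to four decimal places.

3.2099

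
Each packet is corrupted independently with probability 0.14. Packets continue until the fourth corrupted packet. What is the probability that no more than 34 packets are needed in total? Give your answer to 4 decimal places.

0.7201

Finishing within 34 packets ⇔ at least 4 successes in the first 34. With X ~ Binomial(34, 0.14), P(Y ≤ 34) = 1 − P(X ≤ 3).
  k=0: C(34,0)·0.14^0·0.86^34 = 0.005929
  k=1: C(34,1)·0.14^1·0.86^33 = 0.032814
  k=2: C(34,2)·0.14^2·0.86^32 = 0.088139
  k=3: C(34,3)·0.14^3·0.86^31 = 0.153048
1 − 0.279930 = 0.720070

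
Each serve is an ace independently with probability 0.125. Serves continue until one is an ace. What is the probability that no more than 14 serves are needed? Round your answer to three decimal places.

0.846

Y = number of serves to the first success; geometric, p = 0.125.
P(Y ≤ 14) = 1 − (1−p)^14 = 1 − 0.15421 = 0.84579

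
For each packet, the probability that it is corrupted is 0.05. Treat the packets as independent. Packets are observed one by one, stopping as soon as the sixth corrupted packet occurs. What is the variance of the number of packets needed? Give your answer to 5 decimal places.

2280.00000

Y = total packets until the sixth success; negative binomial with r=6, p=0.05.
Var(Y) = r(1−p)/p² = 6·0.95 / 0.05² = 2280.0000000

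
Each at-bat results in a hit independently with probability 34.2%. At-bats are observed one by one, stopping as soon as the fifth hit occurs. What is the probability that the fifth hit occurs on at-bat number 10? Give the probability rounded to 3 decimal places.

Y = trial on which the fifth success occurs; negative binomial, r=5, p=0.342.
P(Y=10) = C(9,4) · p^5 · (1−p)^5
= 126 · 0.0046788 · 0.12335 = 0.07272

0.073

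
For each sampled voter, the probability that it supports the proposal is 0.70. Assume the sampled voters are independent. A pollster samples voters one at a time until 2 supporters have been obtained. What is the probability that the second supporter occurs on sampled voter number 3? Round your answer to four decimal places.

0.2940

Y = trial on which the second success occurs; negative binomial, r=2, p=0.70.
P(Y=3) = C(2,1) · p^2 · (1−p)^1
= 2 · 0.49 · 0.3 = 0.294000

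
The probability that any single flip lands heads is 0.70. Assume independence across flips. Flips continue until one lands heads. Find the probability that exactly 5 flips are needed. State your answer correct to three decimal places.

0.006

Geometric (trials to first success), p = 0.70.
P(Y = 5) = (1−p)^4 · p = 0.0081 · 0.70 = 0.00567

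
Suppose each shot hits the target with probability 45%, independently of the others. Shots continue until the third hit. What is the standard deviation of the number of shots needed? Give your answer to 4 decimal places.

Y = total shots until the third success; negative binomial with r=3, p=0.45.
SD(Y) = √[r(1−p)/p²] = √(8.148148) = 2.854496

2.8545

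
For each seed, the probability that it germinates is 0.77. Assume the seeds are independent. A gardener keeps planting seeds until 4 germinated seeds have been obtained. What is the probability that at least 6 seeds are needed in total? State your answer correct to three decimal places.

Needing more than 5 seeds ⇔ fewer than 4 successes in the first 5. With X ~ Binomial(5, 0.77), P(Y > 5) = P(X ≤ 3).
  k=0: C(5,0)·0.77^0·0.23^5 = 0.00064
  k=1: C(5,1)·0.77^1·0.23^4 = 0.01077
  k=2: C(5,2)·0.77^2·0.23^3 = 0.07214
  k=3: C(5,3)·0.77^3·0.23^2 = 0.24151
P(X ≤ 3) = 0.32506

0.325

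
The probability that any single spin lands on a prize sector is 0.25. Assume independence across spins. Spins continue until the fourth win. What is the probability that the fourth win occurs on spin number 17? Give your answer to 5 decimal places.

0.05197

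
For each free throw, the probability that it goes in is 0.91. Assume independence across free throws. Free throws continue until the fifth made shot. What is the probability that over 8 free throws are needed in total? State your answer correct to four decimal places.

Needing more than 8 free throws ⇔ fewer than 5 successes in the first 8. With X ~ Binomial(8, 0.91), P(Y > 8) = P(X ≤ 4).
  k=0: C(8,0)·0.91^0·0.09^8 = 0.000000
  k=1: C(8,1)·0.91^1·0.09^7 = 0.000000
  k=2: C(8,2)·0.91^2·0.09^6 = 0.000012
  k=3: C(8,3)·0.91^3·0.09^5 = 0.000249
  k=4: C(8,4)·0.91^4·0.09^4 = 0.003149
P(X ≤ 4) = 0.003411

0.0034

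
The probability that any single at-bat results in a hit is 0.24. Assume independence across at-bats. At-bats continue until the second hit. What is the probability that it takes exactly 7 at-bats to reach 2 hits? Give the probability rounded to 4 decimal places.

0.0876

Y = trial on which the second success occurs; negative binomial, r=2, p=0.24.
P(Y=7) = C(6,1) · p^2 · (1−p)^5
= 6 · 0.0576 · 0.25355 = 0.087628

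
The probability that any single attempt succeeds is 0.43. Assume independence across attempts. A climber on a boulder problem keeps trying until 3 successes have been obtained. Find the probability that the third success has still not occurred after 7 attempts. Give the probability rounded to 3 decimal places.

0.356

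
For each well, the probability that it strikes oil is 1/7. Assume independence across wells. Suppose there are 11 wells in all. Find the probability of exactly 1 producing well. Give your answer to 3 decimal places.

0.336

X ~ Binomial(n=11, p=0.142857).
P(X=1) = C(11,1) · p^1 · (1−p)^10
= 11 · 0.14286 · 0.21406 = 0.33638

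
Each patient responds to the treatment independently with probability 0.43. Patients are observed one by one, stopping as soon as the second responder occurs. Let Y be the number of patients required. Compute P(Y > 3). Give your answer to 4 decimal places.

0.6043

Needing more than 3 patients ⇔ fewer than 2 successes in the first 3. With X ~ Binomial(3, 0.43), P(Y > 3) = P(X ≤ 1).
  k=0: C(3,0)·0.43^0·0.57^3 = 0.185193
  k=1: C(3,1)·0.43^1·0.57^2 = 0.419121
P(X ≤ 1) = 0.604314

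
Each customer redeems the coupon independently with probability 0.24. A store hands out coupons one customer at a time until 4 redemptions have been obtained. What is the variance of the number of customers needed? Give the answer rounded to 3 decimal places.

Y = total customers until the fourth success; negative binomial with r=4, p=0.24.
Var(Y) = r(1−p)/p² = 4·0.76 / 0.24² = 52.77778

52.778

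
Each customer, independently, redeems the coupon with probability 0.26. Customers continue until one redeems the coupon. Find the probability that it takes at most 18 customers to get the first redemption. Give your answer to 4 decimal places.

0.9956

Y = number of customers to the first success; geometric, p = 0.26.
P(Y ≤ 18) = 1 − (1−p)^18 = 1 − 0.004428 = 0.995572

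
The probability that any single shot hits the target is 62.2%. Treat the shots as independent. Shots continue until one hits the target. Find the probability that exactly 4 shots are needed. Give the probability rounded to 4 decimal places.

0.0336

Geometric (trials to first success), p = 0.622.
P(Y = 4) = (1−p)^3 · p = 0.05401 · 0.622 = 0.033594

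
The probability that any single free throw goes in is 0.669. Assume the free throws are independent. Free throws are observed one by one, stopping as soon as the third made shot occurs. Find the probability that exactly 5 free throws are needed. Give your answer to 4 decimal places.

0.1968

Y = trial on which the third success occurs; negative binomial, r=3, p=0.669.
P(Y=5) = C(4,2) · p^3 · (1−p)^2
= 6 · 0.29942 · 0.10956 = 0.196827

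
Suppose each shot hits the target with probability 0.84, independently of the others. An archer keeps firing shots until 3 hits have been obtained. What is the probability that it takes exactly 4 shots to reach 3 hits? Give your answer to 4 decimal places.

0.2845

Y = trial on which the third success occurs; negative binomial, r=3, p=0.84.
P(Y=4) = C(3,2) · p^3 · (1−p)^1
= 3 · 0.5927 · 0.16 = 0.284498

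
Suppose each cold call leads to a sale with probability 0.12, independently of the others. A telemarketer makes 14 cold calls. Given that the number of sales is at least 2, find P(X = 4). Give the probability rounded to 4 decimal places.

0.1124

X ~ Binomial(14, 0.12). Want P(X=4 | X≥2) = P(X=4) / P(X≥2).
P(X=4) = C(14,4)·0.12^4·0.88^10 = 0.057808
P(X≥2) = 1 − 0.167016 − 0.318848 = 0.514136
Ratio = 0.057808 / 0.514136 = 0.112437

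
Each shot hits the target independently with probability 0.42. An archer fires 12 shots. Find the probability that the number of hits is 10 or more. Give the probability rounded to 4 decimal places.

X ~ Binomial(12, 0.42); P(X ≥ 10) = Σ C(12,k) p^k (1−p)^(12−k) over k:
  k=10: C(12,10)·0.42^10·0.58^2 = 0.003792
  k=11: C(12,11)·0.42^11·0.58^1 = 0.000499
  k=12: C(12,12)·0.42^12·0.58^0 = 0.000030
Total = 0.004322

0.0043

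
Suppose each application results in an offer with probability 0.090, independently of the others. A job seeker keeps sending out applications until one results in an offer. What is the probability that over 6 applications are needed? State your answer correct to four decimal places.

0.5679

Y = number of applications to the first success; geometric, p = 0.09.
P(Y > 6) = P(first 6 all fail) = (1−p)^6 = 0.567869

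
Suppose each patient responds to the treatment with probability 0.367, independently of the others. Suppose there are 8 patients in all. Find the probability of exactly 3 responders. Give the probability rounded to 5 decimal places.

X ~ Binomial(n=8, p=0.367).
P(X=3) = C(8,3) · p^3 · (1−p)^5
= 56 · 0.049431 · 0.10163 = 0.2813227

0.28132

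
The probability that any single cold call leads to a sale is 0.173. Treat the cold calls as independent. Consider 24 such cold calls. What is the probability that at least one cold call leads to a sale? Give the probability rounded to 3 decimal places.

0.990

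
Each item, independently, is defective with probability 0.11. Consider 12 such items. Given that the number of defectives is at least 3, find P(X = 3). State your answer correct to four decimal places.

X ~ Binomial(12, 0.11). Want P(X=3 | X≥3) = P(X=3) / P(X≥3).
P(X=3) = C(12,3)·0.11^3·0.89^9 = 0.102591
P(X≥3) = 1 − 0.246990 − 0.366323 − 0.249017 = 0.137670
Ratio = 0.102591 / 0.137670 = 0.745200

0.7452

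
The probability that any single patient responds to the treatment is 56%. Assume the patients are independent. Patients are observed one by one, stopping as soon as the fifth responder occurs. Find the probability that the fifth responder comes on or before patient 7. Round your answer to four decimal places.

0.3362

Finishing within 7 patients ⇔ at least 5 successes in the first 7. With X ~ Binomial(7, 0.56), P(Y ≤ 7) = 1 − P(X ≤ 4).
  k=0: C(7,0)·0.56^0·0.44^7 = 0.003193
  k=1: C(7,1)·0.56^1·0.44^6 = 0.028445
  k=2: C(7,2)·0.56^2·0.44^5 = 0.108607
  k=3: C(7,3)·0.56^3·0.44^4 = 0.230379
  k=4: C(7,4)·0.56^4·0.44^3 = 0.293210
1 − 0.663833 = 0.336167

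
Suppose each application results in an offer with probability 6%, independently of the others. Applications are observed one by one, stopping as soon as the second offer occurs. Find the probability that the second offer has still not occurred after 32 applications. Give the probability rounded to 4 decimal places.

0.4201

Needing more than 32 applications ⇔ fewer than 2 successes in the first 32. With X ~ Binomial(32, 0.06), P(Y > 32) = P(X ≤ 1).
  k=0: C(32,0)·0.06^0·0.94^32 = 0.138067
  k=1: C(32,1)·0.06^1·0.94^31 = 0.282010
P(X ≤ 1) = 0.420078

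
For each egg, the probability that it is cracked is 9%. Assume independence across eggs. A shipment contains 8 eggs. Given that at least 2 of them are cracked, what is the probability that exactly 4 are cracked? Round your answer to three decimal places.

X ~ Binomial(8, 0.09). Want P(X=4 | X≥2) = P(X=4) / P(X≥2).
P(X=4) = C(8,4)·0.09^4·0.91^4 = 0.00315
P(X≥2) = 1 − 0.47025 − 0.37207 = 0.15768
Ratio = 0.00315 / 0.15768 = 0.01997

0.020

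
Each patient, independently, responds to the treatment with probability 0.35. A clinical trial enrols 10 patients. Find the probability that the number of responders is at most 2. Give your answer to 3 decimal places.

0.262

X ~ Binomial(10, 0.35); P(X ≤ 2) = Σ C(10,k) p^k (1−p)^(10−k) over k:
  k=0: C(10,0)·0.35^0·0.65^10 = 0.01346
  k=1: C(10,1)·0.35^1·0.65^9 = 0.07249
  k=2: C(10,2)·0.35^2·0.65^8 = 0.17565
Total = 0.26161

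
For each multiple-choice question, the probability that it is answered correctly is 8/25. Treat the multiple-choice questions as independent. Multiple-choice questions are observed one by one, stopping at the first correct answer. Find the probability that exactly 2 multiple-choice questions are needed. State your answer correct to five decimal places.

0.21760

Geometric (trials to first success), p = 0.32.
P(Y = 2) = (1−p)^1 · p = 0.68 · 0.32 = 0.2176000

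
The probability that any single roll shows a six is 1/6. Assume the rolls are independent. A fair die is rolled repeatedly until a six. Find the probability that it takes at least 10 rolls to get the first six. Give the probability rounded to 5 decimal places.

0.19381

Y = number of rolls to the first success; geometric, p = 0.166667.
P(Y > 9) = P(first 9 all fail) = (1−p)^9 = 0.1938067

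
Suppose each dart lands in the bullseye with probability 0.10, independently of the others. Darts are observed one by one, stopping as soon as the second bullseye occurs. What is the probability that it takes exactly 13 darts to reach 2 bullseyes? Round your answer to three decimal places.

0.038

Y = trial on which the second success occurs; negative binomial, r=2, p=0.10.
P(Y=13) = C(12,1) · p^2 · (1−p)^11
= 12 · 0.01 · 0.31381 = 0.03766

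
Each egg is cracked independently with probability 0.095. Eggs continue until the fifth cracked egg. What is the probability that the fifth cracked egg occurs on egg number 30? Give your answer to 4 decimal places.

Y = trial on which the fifth success occurs; negative binomial, r=5, p=0.095.
P(Y=30) = C(29,4) · p^5 · (1−p)^25
= 23751 · 7.7378e-06 · 0.082455 = 0.015154

0.0152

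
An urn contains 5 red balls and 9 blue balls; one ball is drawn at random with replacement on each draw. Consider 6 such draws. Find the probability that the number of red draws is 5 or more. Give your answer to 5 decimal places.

0.02449

X ~ Binomial(6, 0.357143); P(X ≥ 5) = Σ C(6,k) p^k (1−p)^(6−k) over k:
  k=5: C(6,5)·0.357143^5·0.642857^1 = 0.0224117
  k=6: C(6,6)·0.357143^6·0.642857^0 = 0.0020752
Total = 0.0244869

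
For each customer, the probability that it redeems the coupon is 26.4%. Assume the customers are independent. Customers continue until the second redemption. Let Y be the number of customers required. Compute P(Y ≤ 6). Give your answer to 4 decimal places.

Finishing within 6 customers ⇔ at least 2 successes in the first 6. With X ~ Binomial(6, 0.264), P(Y ≤ 6) = 1 − P(X ≤ 1).
  k=0: C(6,0)·0.264^0·0.736^6 = 0.158952
  k=1: C(6,1)·0.264^1·0.736^5 = 0.342093
1 − 0.501045 = 0.498955

0.4990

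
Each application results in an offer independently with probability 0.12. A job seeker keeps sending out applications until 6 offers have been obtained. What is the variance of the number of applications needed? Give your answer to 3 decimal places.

366.667

Y = total applications until the sixth success; negative binomial with r=6, p=0.12.
Var(Y) = r(1−p)/p² = 6·0.88 / 0.12² = 366.66667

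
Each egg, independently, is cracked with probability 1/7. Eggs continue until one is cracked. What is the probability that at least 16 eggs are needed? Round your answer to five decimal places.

Y = number of eggs to the first success; geometric, p = 0.142857.
P(Y > 15) = P(first 15 all fail) = (1−p)^15 = 0.0990372

0.09904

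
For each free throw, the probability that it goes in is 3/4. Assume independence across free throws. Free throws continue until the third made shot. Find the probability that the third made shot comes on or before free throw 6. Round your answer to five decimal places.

Finishing within 6 free throws ⇔ at least 3 successes in the first 6. With X ~ Binomial(6, 0.75), P(Y ≤ 6) = 1 − P(X ≤ 2).
  k=0: C(6,0)·0.75^0·0.25^6 = 0.0002441
  k=1: C(6,1)·0.75^1·0.25^5 = 0.0043945
  k=2: C(6,2)·0.75^2·0.25^4 = 0.0329590
1 − 0.0375977 = 0.9624023

0.96240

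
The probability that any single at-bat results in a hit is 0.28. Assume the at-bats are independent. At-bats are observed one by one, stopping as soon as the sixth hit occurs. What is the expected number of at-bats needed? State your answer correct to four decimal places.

21.4286

Y = total at-bats until the sixth success; negative binomial with r=6, p=0.28.
E[Y] = r / p = 6 / 0.28 = 21.428571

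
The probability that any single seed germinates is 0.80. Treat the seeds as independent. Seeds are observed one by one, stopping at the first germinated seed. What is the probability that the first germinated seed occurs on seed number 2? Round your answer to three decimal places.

Geometric (trials to first success), p = 0.80.
P(Y = 2) = (1−p)^1 · p = 0.2 · 0.80 = 0.16000

0.160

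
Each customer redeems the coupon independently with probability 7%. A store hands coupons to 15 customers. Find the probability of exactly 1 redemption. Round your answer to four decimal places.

X ~ Binomial(n=15, p=0.07).
P(X=1) = C(15,1) · p^1 · (1−p)^14
= 15 · 0.07 · 0.36204 = 0.380146

0.3801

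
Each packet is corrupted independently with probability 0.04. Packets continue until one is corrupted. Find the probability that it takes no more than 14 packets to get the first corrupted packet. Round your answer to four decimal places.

0.4353

Y = number of packets to the first success; geometric, p = 0.04.
P(Y ≤ 14) = 1 − (1−p)^14 = 1 − 0.564673 = 0.435327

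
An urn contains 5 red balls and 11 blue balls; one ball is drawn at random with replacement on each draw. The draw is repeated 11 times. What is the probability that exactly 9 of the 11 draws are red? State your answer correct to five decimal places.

X ~ Binomial(n=11, p=0.3125).
P(X=9) = C(11,9) · p^9 · (1−p)^2
= 55 · 2.8422e-05 · 0.47266 = 0.0007389

0.00074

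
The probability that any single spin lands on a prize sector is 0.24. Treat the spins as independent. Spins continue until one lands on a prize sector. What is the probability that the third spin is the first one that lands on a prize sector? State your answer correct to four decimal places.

0.1386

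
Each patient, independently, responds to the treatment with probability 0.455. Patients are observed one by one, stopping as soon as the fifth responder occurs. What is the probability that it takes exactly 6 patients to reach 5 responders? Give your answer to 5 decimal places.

0.05314

Y = trial on which the fifth success occurs; negative binomial, r=5, p=0.455.
P(Y=6) = C(5,4) · p^5 · (1−p)^1
= 5 · 0.019501 · 0.545 = 0.0531402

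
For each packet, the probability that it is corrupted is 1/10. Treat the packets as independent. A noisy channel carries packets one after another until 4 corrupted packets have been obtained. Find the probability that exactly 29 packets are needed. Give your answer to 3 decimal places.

0.024

Y = trial on which the fourth success occurs; negative binomial, r=4, p=0.10.
P(Y=29) = C(28,3) · p^4 · (1−p)^25
= 3276 · 0.0001 · 0.07179 = 0.02352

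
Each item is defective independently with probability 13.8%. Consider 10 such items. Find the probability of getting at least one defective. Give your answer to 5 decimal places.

0.77350

P(at least one) = 1 − P(none) = 1 − (1 − 0.138)^10
= 1 − 0.2265023 = 0.7734977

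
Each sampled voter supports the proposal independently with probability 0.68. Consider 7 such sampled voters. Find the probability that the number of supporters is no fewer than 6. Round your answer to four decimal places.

X ~ Binomial(7, 0.68); P(X ≥ 6) = Σ C(7,k) p^k (1−p)^(7−k) over k:
  k=6: C(7,6)·0.68^6·0.32^1 = 0.221463
  k=7: C(7,7)·0.68^7·0.32^0 = 0.067230
Total = 0.288693

0.2887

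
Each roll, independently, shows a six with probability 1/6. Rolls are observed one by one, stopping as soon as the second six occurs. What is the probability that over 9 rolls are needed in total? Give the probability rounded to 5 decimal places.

0.54266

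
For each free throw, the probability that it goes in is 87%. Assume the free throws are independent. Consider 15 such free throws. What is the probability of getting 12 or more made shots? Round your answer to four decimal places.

X ~ Binomial(15, 0.87); P(X ≥ 12) = Σ C(15,k) p^k (1−p)^(15−k) over k:
  k=12: C(15,12)·0.87^12·0.13^3 = 0.187963
  k=13: C(15,13)·0.87^13·0.13^2 = 0.290286
  k=14: C(15,14)·0.87^14·0.13^1 = 0.277526
  k=15: C(15,15)·0.87^15·0.13^0 = 0.123819
Total = 0.879595

0.8796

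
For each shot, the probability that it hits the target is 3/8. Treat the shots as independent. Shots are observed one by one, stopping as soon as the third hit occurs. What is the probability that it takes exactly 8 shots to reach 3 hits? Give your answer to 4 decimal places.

0.1056

Y = trial on which the third success occurs; negative binomial, r=3, p=0.375.
P(Y=8) = C(7,2) · p^3 · (1−p)^5
= 21 · 0.052734 · 0.095367 = 0.105612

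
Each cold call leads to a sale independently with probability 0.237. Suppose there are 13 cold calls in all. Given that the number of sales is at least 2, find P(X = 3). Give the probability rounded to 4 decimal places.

X ~ Binomial(13, 0.237). Want P(X=3 | X≥2) = P(X=3) / P(X≥2).
P(X=3) = C(13,3)·0.237^3·0.763^10 = 0.254599
P(X≥2) = 1 − 0.029704 − 0.119946 = 0.850350
Ratio = 0.254599 / 0.850350 = 0.299405

0.2994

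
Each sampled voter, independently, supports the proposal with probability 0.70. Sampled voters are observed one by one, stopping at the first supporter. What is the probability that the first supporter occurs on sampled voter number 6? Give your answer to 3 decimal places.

0.002

Geometric (trials to first success), p = 0.70.
P(Y = 6) = (1−p)^5 · p = 0.00243 · 0.70 = 0.00170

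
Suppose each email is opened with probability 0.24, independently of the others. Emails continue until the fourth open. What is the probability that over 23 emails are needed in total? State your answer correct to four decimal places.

Needing more than 23 emails ⇔ fewer than 4 successes in the first 23. With X ~ Binomial(23, 0.24), P(Y > 23) = P(X ≤ 3).
  k=0: C(23,0)·0.24^0·0.76^23 = 0.001814
  k=1: C(23,1)·0.24^1·0.76^22 = 0.013178
  k=2: C(23,2)·0.24^2·0.76^21 = 0.045775
  k=3: C(23,3)·0.24^3·0.76^20 = 0.101187
P(X ≤ 3) = 0.161954

0.1620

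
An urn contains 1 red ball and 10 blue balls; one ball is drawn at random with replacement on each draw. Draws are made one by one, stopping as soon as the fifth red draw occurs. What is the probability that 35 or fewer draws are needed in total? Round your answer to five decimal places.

Finishing within 35 draws ⇔ at least 5 successes in the first 35. With X ~ Binomial(35, 0.090909), P(Y ≤ 35) = 1 − P(X ≤ 4).
  k=0: C(35,0)·0.090909^0·0.909091^35 = 0.0355841
  k=1: C(35,1)·0.090909^1·0.909091^34 = 0.1245444
  k=2: C(35,2)·0.090909^2·0.909091^33 = 0.2117254
  k=3: C(35,3)·0.090909^3·0.909091^32 = 0.2328980
  k=4: C(35,4)·0.090909^4·0.909091^31 = 0.1863184
1 − 0.7910702 = 0.2089298

0.20893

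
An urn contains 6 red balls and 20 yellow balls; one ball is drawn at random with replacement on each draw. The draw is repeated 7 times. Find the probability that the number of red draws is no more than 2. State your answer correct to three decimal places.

X ~ Binomial(7, 0.230769); P(X ≤ 2) = Σ C(7,k) p^k (1−p)^(7−k) over k:
  k=0: C(7,0)·0.230769^0·0.769231^7 = 0.15937
  k=1: C(7,1)·0.230769^1·0.769231^6 = 0.33467
  k=2: C(7,2)·0.230769^2·0.769231^5 = 0.30120
Total = 0.79524

0.795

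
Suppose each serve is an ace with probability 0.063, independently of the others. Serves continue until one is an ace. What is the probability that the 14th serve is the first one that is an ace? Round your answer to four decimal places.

0.0270

Geometric (trials to first success), p = 0.063.
P(Y = 14) = (1−p)^13 · p = 0.42916 · 0.063 = 0.027037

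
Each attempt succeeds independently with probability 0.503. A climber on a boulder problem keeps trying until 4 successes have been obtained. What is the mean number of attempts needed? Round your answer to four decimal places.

7.9523

Y = total attempts until the fourth success; negative binomial with r=4, p=0.503.
E[Y] = r / p = 4 / 0.503 = 7.952286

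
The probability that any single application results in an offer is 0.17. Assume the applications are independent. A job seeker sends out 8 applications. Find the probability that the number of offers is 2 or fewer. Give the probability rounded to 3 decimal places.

0.859

X ~ Binomial(8, 0.17); P(X ≤ 2) = Σ C(8,k) p^k (1−p)^(8−k) over k:
  k=0: C(8,0)·0.17^0·0.83^8 = 0.22523
  k=1: C(8,1)·0.17^1·0.83^7 = 0.36905
  k=2: C(8,2)·0.17^2·0.83^6 = 0.26456
Total = 0.85884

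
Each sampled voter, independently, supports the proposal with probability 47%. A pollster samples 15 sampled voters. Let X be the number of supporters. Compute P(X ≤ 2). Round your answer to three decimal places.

X ~ Binomial(15, 0.47); P(X ≤ 2) = Σ C(15,k) p^k (1−p)^(15−k) over k:
  k=0: C(15,0)·0.47^0·0.53^15 = 0.00007
  k=1: C(15,1)·0.47^1·0.53^14 = 0.00097
  k=2: C(15,2)·0.47^2·0.53^13 = 0.00604
Total = 0.00709

0.007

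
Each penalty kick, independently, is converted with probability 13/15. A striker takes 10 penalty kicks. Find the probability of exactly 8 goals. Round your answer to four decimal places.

0.2546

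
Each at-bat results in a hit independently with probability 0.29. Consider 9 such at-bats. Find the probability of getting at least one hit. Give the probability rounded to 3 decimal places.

P(at least one) = 1 − P(none) = 1 − (1 − 0.29)^9
= 1 − 0.04585 = 0.95415

0.954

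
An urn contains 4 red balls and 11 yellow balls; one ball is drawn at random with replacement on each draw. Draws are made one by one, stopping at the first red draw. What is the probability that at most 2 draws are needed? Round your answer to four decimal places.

Y = number of draws to the first success; geometric, p = 0.266667.
P(Y ≤ 2) = 1 − (1−p)^2 = 1 − 0.537778 = 0.462222

0.4622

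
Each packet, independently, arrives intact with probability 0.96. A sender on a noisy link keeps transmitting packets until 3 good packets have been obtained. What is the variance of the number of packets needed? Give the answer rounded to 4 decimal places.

0.1302

Y = total packets until the third success; negative binomial with r=3, p=0.96.
Var(Y) = r(1−p)/p² = 3·0.04 / 0.96² = 0.130208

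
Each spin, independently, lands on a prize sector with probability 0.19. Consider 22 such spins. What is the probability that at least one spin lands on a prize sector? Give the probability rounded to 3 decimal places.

0.990

P(at least one) = 1 − P(none) = 1 − (1 − 0.19)^22
= 1 − 0.00970 = 0.99030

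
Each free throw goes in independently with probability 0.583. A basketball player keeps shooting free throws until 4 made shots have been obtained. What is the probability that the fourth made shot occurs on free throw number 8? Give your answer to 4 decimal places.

Y = trial on which the fourth success occurs; negative binomial, r=4, p=0.583.
P(Y=8) = C(7,3) · p^4 · (1−p)^4
= 35 · 0.11552 · 0.030237 = 0.122261

0.1223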